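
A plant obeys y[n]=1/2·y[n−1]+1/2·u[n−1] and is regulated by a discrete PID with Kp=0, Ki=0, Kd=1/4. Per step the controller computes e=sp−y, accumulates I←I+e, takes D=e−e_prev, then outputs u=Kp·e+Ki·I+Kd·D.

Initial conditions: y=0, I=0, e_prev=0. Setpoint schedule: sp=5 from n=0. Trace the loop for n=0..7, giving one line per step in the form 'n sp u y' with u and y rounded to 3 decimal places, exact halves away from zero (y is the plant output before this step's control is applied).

(exact arithmetic carried between steps; '≈' marks a value shown rounded to 6 d.p. or computed from one; I and e_prev carry over from the previous line; the table rounds u and y to 3 d.p., halves away from zero)
n=0: y=0, sp=5, e=sp−y=5; I=5, D=e−e_prev=5; u=0·5+0·5+1/4·5=1.25; next y=1/2·0+1/2·1.25=0.625
n=1: y=0.625, sp=5, e=sp−y=4.375; I=9.375, D=e−e_prev=-0.625; u=0·4.375+0·9.375+1/4·(-0.625)=-0.15625; next y=1/2·0.625+1/2·(-0.15625)=0.234375
n=2: y=0.234375, sp=5, e=sp−y=4.765625; I=14.140625, D=e−e_prev=0.390625; u=0·4.765625+0·14.140625+1/4·0.390625≈0.097656; next y=1/2·0.234375+1/2·0.097656≈0.166016
n=3: y≈0.166016, sp=5, e=sp−y≈4.833984; I≈18.974609, D=e−e_prev≈0.068359; u=0·4.833984+0·18.974609+1/4·0.068359≈0.017090; next y=1/2·0.166016+1/2·0.017090≈0.091553
n=4: y≈0.091553, sp=5, e=sp−y≈4.908447; I≈23.883057, D=e−e_prev≈0.074463; u=0·4.908447+0·23.883057+1/4·0.074463≈0.018616; next y=1/2·0.091553+1/2·0.018616≈0.055084
n=5: y≈0.055084, sp=5, e=sp−y≈4.944916; I≈28.827972, D=e−e_prev≈0.036469; u=0·4.944916+0·28.827972+1/4·0.036469≈0.009117; next y=1/2·0.055084+1/2·0.009117≈0.032101
n=6: y≈0.032101, sp=5, e=sp−y≈4.967899; I≈33.795872, D=e−e_prev≈0.022984; u=0·4.967899+0·33.795872+1/4·0.022984≈0.005746; next y=1/2·0.032101+1/2·0.005746≈0.018923
n=7: y≈0.018923, sp=5, e=sp−y≈4.981077; I≈38.776948, D=e−e_prev≈0.013177; u=0·4.981077+0·38.776948+1/4·0.013177≈0.003294; next y=1/2·0.018923+1/2·0.003294≈0.011109

0 5 1.250 0.000
1 5 -0.156 0.625
2 5 0.098 0.234
3 5 0.017 0.166
4 5 0.019 0.092
5 5 0.009 0.055
6 5 0.006 0.032
7 5 0.003 0.019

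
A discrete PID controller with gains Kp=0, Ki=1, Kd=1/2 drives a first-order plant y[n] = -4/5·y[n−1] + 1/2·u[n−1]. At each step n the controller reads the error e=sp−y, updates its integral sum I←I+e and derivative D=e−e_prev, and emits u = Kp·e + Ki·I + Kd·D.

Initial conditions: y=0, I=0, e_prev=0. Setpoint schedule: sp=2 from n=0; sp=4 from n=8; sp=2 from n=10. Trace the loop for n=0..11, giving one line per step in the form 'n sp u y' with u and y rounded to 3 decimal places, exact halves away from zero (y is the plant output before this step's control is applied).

0 2 3.000 0.000
1 2 1.750 1.500
2 2 5.738 -0.325
3 2 1.969 3.129
4 2 9.538 -1.518
5 2 -0.520 5.984
6 2 15.793 -5.047
7 2 -8.147 11.934
8 4 31.742 -13.621
9 4 -24.998 26.768
10 2 60.450 -33.913
11 2 -69.880 57.355

(exact arithmetic carried between steps; '≈' marks a value shown rounded to 6 d.p. or computed from one; I and e_prev carry over from the previous line; the table rounds u and y to 3 d.p., halves away from zero)
n=0: y=0, sp=2, e=sp−y=2; I=2, D=e−e_prev=2; u=0·2+1·2+1/2·2=3; next y=-4/5·0+1/2·3=1.5
n=1: y=1.5, sp=2, e=sp−y=0.5; I=2.5, D=e−e_prev=-1.5; u=0·0.5+1·2.5+1/2·(-1.5)=1.75; next y=-4/5·1.5+1/2·1.75=-0.325
n=2: y=-0.325, sp=2, e=sp−y=2.325; I=4.825, D=e−e_prev=1.825; u=0·2.325+1·4.825+1/2·1.825=5.7375; next y=-4/5·(-0.325)+1/2·5.7375=3.12875
n=3: y=3.12875, sp=2, e=sp−y=-1.12875; I=3.69625, D=e−e_prev=-3.45375; u=0·(-1.12875)+1·3.69625+1/2·(-3.45375)=1.969375; next y=-4/5·3.12875+1/2·1.969375≈-1.518313
n=4: y≈-1.518313, sp=2, e=sp−y≈3.518313; I≈7.214563, D=e−e_prev≈4.647063; u=0·3.518313+1·7.214563+1/2·4.647063≈9.538094; next y=-4/5·(-1.518313)+1/2·9.538094≈5.983697
n=5: y≈5.983697, sp=2, e=sp−y≈-3.983697; I≈3.230866, D=e−e_prev≈-7.502009; u=0·(-3.983697)+1·3.230866+1/2·(-7.502009)≈-0.520139; next y=-4/5·5.983697+1/2·(-0.520139)≈-5.047027
n=6: y≈-5.047027, sp=2, e=sp−y≈7.047027; I≈10.277893, D=e−e_prev≈11.030724; u=0·7.047027+1·10.277893+1/2·11.030724≈15.793255; next y=-4/5·(-5.047027)+1/2·15.793255≈11.934249
n=7: y≈11.934249, sp=2, e=sp−y≈-9.934249; I≈0.343644, D=e−e_prev≈-16.981276; u=0·(-9.934249)+1·0.343644+1/2·(-16.981276)≈-8.146994; next y=-4/5·11.934249+1/2·(-8.146994)≈-13.620896
n=8: y≈-13.620896, sp=4, e=sp−y≈17.620896; I≈17.964540, D=e−e_prev≈27.555145; u=0·17.620896+1·17.964540+1/2·27.555145≈31.742113; next y=-4/5·(-13.620896)+1/2·31.742113≈26.767773
n=9: y≈26.767773, sp=4, e=sp−y≈-22.767773; I≈-4.803233, D=e−e_prev≈-40.388670; u=0·(-22.767773)+1·(-4.803233)+1/2·(-40.388670)≈-24.997568; next y=-4/5·26.767773+1/2·(-24.997568)≈-33.913003
n=10: y≈-33.913003, sp=2, e=sp−y≈35.913003; I≈31.109769, D=e−e_prev≈58.680776; u=0·35.913003+1·31.109769+1/2·58.680776≈60.450157; next y=-4/5·(-33.913003)+1/2·60.450157≈57.355481
n=11: y≈57.355481, sp=2, e=sp−y≈-55.355481; I≈-24.245711, D=e−e_prev≈-91.268484; u=0·(-55.355481)+1·(-24.245711)+1/2·(-91.268484)≈-69.879953; next y=-4/5·57.355481+1/2·(-69.879953)≈-80.824361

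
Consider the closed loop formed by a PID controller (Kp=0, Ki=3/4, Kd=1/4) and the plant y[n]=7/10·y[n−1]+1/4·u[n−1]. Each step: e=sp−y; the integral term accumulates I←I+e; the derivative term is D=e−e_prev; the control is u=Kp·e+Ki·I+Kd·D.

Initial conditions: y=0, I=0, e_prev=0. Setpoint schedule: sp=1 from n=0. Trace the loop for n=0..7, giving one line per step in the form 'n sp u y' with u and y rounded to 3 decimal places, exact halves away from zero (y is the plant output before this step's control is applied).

0 1 1.000 0.000
1 1 1.250 0.250
2 1 1.638 0.488
3 1 1.818 0.751
4 1 1.842 0.980
5 1 1.748 1.146
6 1 1.586 1.239
7 1 1.405 1.264

(exact arithmetic carried between steps; '≈' marks a value shown rounded to 6 d.p. or computed from one; I and e_prev carry over from the previous line; the table rounds u and y to 3 d.p., halves away from zero)
n=0: y=0, sp=1, e=sp−y=1; I=1, D=e−e_prev=1; u=0·1+3/4·1+1/4·1=1; next y=7/10·0+1/4·1=0.25
n=1: y=0.25, sp=1, e=sp−y=0.75; I=1.75, D=e−e_prev=-0.25; u=0·0.75+3/4·1.75+1/4·(-0.25)=1.25; next y=7/10·0.25+1/4·1.25=0.4875
n=2: y=0.4875, sp=1, e=sp−y=0.5125; I=2.2625, D=e−e_prev=-0.2375; u=0·0.5125+3/4·2.2625+1/4·(-0.2375)=1.6375; next y=7/10·0.4875+1/4·1.6375=0.750625
n=3: y=0.750625, sp=1, e=sp−y=0.249375; I=2.511875, D=e−e_prev=-0.263125; u=0·0.249375+3/4·2.511875+1/4·(-0.263125)=1.818125; next y=7/10·0.750625+1/4·1.818125≈0.979969
n=4: y≈0.979969, sp=1, e=sp−y≈0.020031; I≈2.531906, D=e−e_prev≈-0.229344; u=0·0.020031+3/4·2.531906+1/4·(-0.229344)≈1.841594; next y=7/10·0.979969+1/4·1.841594≈1.146377
n=5: y≈1.146377, sp=1, e=sp−y≈-0.146377; I≈2.385530, D=e−e_prev≈-0.166408; u=0·(-0.146377)+3/4·2.385530+1/4·(-0.166408)≈1.747545; next y=7/10·1.146377+1/4·1.747545≈1.239350
n=6: y≈1.239350, sp=1, e=sp−y≈-0.239350; I≈2.146180, D=e−e_prev≈-0.092973; u=0·(-0.239350)+3/4·2.146180+1/4·(-0.092973)≈1.586391; next y=7/10·1.239350+1/4·1.586391≈1.264143
n=7: y≈1.264143, sp=1, e=sp−y≈-0.264143; I≈1.882037, D=e−e_prev≈-0.024793; u=0·(-0.264143)+3/4·1.882037+1/4·(-0.024793)≈1.405329; next y=7/10·1.264143+1/4·1.405329≈1.236232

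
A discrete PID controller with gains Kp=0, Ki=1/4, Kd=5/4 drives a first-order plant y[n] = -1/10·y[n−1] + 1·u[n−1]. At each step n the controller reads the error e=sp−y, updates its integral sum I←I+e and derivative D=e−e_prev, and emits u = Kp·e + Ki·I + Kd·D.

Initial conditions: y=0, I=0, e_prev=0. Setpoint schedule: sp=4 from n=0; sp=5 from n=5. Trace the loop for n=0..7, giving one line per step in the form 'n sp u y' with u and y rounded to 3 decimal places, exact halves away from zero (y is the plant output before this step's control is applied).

0 4 6.000 0.000
1 4 -7.000 6.000
2 4 20.400 -7.600
3 4 -36.840 21.160
4 4 84.994 -38.956
5 5 -169.680 88.890
6 5 369.093 -178.569
7 5 -767.617 386.950

(exact arithmetic carried between steps; '≈' marks a value shown rounded to 6 d.p. or computed from one; I and e_prev carry over from the previous line; the table rounds u and y to 3 d.p., halves away from zero)
n=0: y=0, sp=4, e=sp−y=4; I=4, D=e−e_prev=4; u=0·4+1/4·4+5/4·4=6; next y=-1/10·0+1·6=6
n=1: y=6, sp=4, e=sp−y=-2; I=2, D=e−e_prev=-6; u=0·(-2)+1/4·2+5/4·(-6)=-7; next y=-1/10·6+1·(-7)=-7.6
n=2: y=-7.6, sp=4, e=sp−y=11.6; I=13.6, D=e−e_prev=13.6; u=0·11.6+1/4·13.6+5/4·13.6=20.4; next y=-1/10·(-7.6)+1·20.4=21.16
n=3: y=21.16, sp=4, e=sp−y=-17.16; I=-3.56, D=e−e_prev=-28.76; u=0·(-17.16)+1/4·(-3.56)+5/4·(-28.76)=-36.84; next y=-1/10·21.16+1·(-36.84)=-38.956
n=4: y=-38.956, sp=4, e=sp−y=42.956; I=39.396, D=e−e_prev=60.116; u=0·42.956+1/4·39.396+5/4·60.116=84.994; next y=-1/10·(-38.956)+1·84.994=88.8896
n=5: y=88.8896, sp=5, e=sp−y=-83.8896; I=-44.4936, D=e−e_prev=-126.8456; u=0·(-83.8896)+1/4·(-44.4936)+5/4·(-126.8456)=-169.6804; next y=-1/10·88.8896+1·(-169.6804)=-178.56936
n=6: y=-178.56936, sp=5, e=sp−y=183.56936; I=139.07576, D=e−e_prev=267.45896; u=0·183.56936+1/4·139.07576+5/4·267.45896=369.09264; next y=-1/10·(-178.56936)+1·369.09264=386.949576
n=7: y=386.949576, sp=5, e=sp−y=-381.949576; I=-242.873816, D=e−e_prev=-565.518936; u=0·(-381.949576)+1/4·(-242.873816)+5/4·(-565.518936)=-767.617124; next y=-1/10·386.949576+1·(-767.617124)≈-806.312082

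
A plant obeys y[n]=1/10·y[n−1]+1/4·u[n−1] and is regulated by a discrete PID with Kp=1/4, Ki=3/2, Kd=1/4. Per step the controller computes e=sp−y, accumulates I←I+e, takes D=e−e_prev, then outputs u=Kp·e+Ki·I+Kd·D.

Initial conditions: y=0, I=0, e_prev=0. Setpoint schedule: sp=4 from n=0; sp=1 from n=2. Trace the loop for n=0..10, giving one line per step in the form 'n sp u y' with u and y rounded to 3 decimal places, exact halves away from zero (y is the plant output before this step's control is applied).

(exact arithmetic carried between steps; '≈' marks a value shown rounded to 6 d.p. or computed from one; I and e_prev carry over from the previous line; the table rounds u and y to 3 d.p., halves away from zero)
n=0: y=0, sp=4, e=sp−y=4; I=4, D=e−e_prev=4; u=1/4·4+3/2·4+1/4·4=8; next y=1/10·0+1/4·8=2
n=1: y=2, sp=4, e=sp−y=2; I=6, D=e−e_prev=-2; u=1/4·2+3/2·6+1/4·(-2)=9; next y=1/10·2+1/4·9=2.45
n=2: y=2.45, sp=1, e=sp−y=-1.45; I=4.55, D=e−e_prev=-3.45; u=1/4·(-1.45)+3/2·4.55+1/4·(-3.45)=5.6; next y=1/10·2.45+1/4·5.6=1.645
n=3: y=1.645, sp=1, e=sp−y=-0.645; I=3.905, D=e−e_prev=0.805; u=1/4·(-0.645)+3/2·3.905+1/4·0.805=5.8975; next y=1/10·1.645+1/4·5.8975=1.638875
n=4: y=1.638875, sp=1, e=sp−y=-0.638875; I=3.266125, D=e−e_prev=0.006125; u=1/4·(-0.638875)+3/2·3.266125+1/4·0.006125=4.741; next y=1/10·1.638875+1/4·4.741≈1.349138
n=5: y≈1.349138, sp=1, e=sp−y≈-0.349138; I≈2.916988, D=e−e_prev≈0.289738; u=1/4·(-0.349138)+3/2·2.916988+1/4·0.289738≈4.360631; next y=1/10·1.349138+1/4·4.360631≈1.225072
n=6: y≈1.225072, sp=1, e=sp−y≈-0.225072; I≈2.691916, D=e−e_prev≈0.124066; u=1/4·(-0.225072)+3/2·2.691916+1/4·0.124066≈4.012623; next y=1/10·1.225072+1/4·4.012623≈1.125663
n=7: y≈1.125663, sp=1, e=sp−y≈-0.125663; I≈2.566253, D=e−e_prev≈0.099409; u=1/4·(-0.125663)+3/2·2.566253+1/4·0.099409≈3.842816; next y=1/10·1.125663+1/4·3.842816≈1.073270
n=8: y≈1.073270, sp=1, e=sp−y≈-0.073270; I≈2.492983, D=e−e_prev≈0.052392; u=1/4·(-0.073270)+3/2·2.492983+1/4·0.052392≈3.734255; next y=1/10·1.073270+1/4·3.734255≈1.040891
n=9: y≈1.040891, sp=1, e=sp−y≈-0.040891; I≈2.452092, D=e−e_prev≈0.032380; u=1/4·(-0.040891)+3/2·2.452092+1/4·0.032380≈3.676010; next y=1/10·1.040891+1/4·3.676010≈1.023092
n=10: y≈1.023092, sp=1, e=sp−y≈-0.023092; I≈2.429000, D=e−e_prev≈0.017799; u=1/4·(-0.023092)+3/2·2.429000+1/4·0.017799≈3.642177; next y=1/10·1.023092+1/4·3.642177≈1.012854

0 4 8.000 0.000
1 4 9.000 2.000
2 1 5.600 2.450
3 1 5.898 1.645
4 1 4.741 1.639
5 1 4.361 1.349
6 1 4.013 1.225
7 1 3.843 1.126
8 1 3.734 1.073
9 1 3.676 1.041
10 1 3.642 1.023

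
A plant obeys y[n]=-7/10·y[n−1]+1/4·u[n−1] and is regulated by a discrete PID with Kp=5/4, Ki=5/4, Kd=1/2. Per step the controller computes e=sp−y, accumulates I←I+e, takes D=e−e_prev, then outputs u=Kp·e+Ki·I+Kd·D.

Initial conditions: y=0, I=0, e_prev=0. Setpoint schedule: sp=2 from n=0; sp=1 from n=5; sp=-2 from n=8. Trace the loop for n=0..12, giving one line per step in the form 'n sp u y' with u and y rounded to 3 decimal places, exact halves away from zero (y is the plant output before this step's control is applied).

(exact arithmetic carried between steps; '≈' marks a value shown rounded to 6 d.p. or computed from one; I and e_prev carry over from the previous line; the table rounds u and y to 3 d.p., halves away from zero)
n=0: y=0, sp=2, e=sp−y=2; I=2, D=e−e_prev=2; u=5/4·2+5/4·2+1/2·2=6; next y=-7/10·0+1/4·6=1.5
n=1: y=1.5, sp=2, e=sp−y=0.5; I=2.5, D=e−e_prev=-1.5; u=5/4·0.5+5/4·2.5+1/2·(-1.5)=3; next y=-7/10·1.5+1/4·3=-0.3
n=2: y=-0.3, sp=2, e=sp−y=2.3; I=4.8, D=e−e_prev=1.8; u=5/4·2.3+5/4·4.8+1/2·1.8=9.775; next y=-7/10·(-0.3)+1/4·9.775=2.65375
n=3: y=2.65375, sp=2, e=sp−y=-0.65375; I=4.14625, D=e−e_prev=-2.95375; u=5/4·(-0.65375)+5/4·4.14625+1/2·(-2.95375)=2.88875; next y=-7/10·2.65375+1/4·2.88875≈-1.135438
n=4: y≈-1.135438, sp=2, e=sp−y≈3.135438; I≈7.281688, D=e−e_prev≈3.789188; u=5/4·3.135438+5/4·7.281688+1/2·3.789188≈14.916; next y=-7/10·(-1.135438)+1/4·14.916≈4.523806
n=5: y≈4.523806, sp=1, e=sp−y≈-3.523806; I≈3.757881, D=e−e_prev≈-6.659244; u=5/4·(-3.523806)+5/4·3.757881+1/2·(-6.659244)≈-3.037028; next y=-7/10·4.523806+1/4·(-3.037028)≈-3.925921
n=6: y≈-3.925921, sp=1, e=sp−y≈4.925921; I≈8.683803, D=e−e_prev≈8.449728; u=5/4·4.925921+5/4·8.683803+1/2·8.449728≈21.237019; next y=-7/10·(-3.925921)+1/4·21.237019≈8.057400
n=7: y≈8.057400, sp=1, e=sp−y≈-7.057400; I≈1.626403, D=e−e_prev≈-11.983321; u=5/4·(-7.057400)+5/4·1.626403+1/2·(-11.983321)≈-12.780407; next y=-7/10·8.057400+1/4·(-12.780407)≈-8.835281
n=8: y≈-8.835281, sp=-2, e=sp−y≈6.835281; I≈8.461684, D=e−e_prev≈13.892681; u=5/4·6.835281+5/4·8.461684+1/2·13.892681≈26.067548; next y=-7/10·(-8.835281)+1/4·26.067548≈12.701584
n=9: y≈12.701584, sp=-2, e=sp−y≈-14.701584; I≈-6.239900, D=e−e_prev≈-21.536865; u=5/4·(-14.701584)+5/4·(-6.239900)+1/2·(-21.536865)≈-36.945287; next y=-7/10·12.701584+1/4·(-36.945287)≈-18.127431
n=10: y≈-18.127431, sp=-2, e=sp−y≈16.127431; I≈9.887531, D=e−e_prev≈30.829014; u=5/4·16.127431+5/4·9.887531+1/2·30.829014≈47.933209; next y=-7/10·(-18.127431)+1/4·47.933209≈24.672504
n=11: y≈24.672504, sp=-2, e=sp−y≈-26.672504; I≈-16.784973, D=e−e_prev≈-42.799934; u=5/4·(-26.672504)+5/4·(-16.784973)+1/2·(-42.799934)≈-75.721813; next y=-7/10·24.672504+1/4·(-75.721813)≈-36.201206
n=12: y≈-36.201206, sp=-2, e=sp−y≈34.201206; I≈17.416233, D=e−e_prev≈60.873709; u=5/4·34.201206+5/4·17.416233+1/2·60.873709≈94.958653; next y=-7/10·(-36.201206)+1/4·94.958653≈49.080507

0 2 6.000 0.000
1 2 3.000 1.500
2 2 9.775 -0.300
3 2 2.889 2.654
4 2 14.916 -1.135
5 1 -3.037 4.524
6 1 21.237 -3.926
7 1 -12.780 8.057
8 -2 26.068 -8.835
9 -2 -36.945 12.702
10 -2 47.933 -18.127
11 -2 -75.722 24.673
12 -2 94.959 -36.201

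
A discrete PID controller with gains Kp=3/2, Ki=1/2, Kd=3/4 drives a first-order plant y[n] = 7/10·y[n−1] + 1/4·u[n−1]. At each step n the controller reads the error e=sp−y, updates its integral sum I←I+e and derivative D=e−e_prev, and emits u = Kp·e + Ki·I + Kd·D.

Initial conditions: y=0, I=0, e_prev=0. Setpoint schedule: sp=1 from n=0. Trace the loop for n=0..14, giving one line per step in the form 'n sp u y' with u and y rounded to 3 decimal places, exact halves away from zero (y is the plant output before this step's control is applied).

0 1 2.750 0.000
1 1 0.609 0.688
2 1 1.429 0.634
3 1 1.112 0.801
4 1 1.233 0.839
5 1 1.186 0.895
6 1 1.204 0.923
7 1 1.197 0.947
8 1 1.200 0.963
9 1 1.199 0.974
10 1 1.200 0.981
11 1 1.200 0.987
12 1 1.200 0.991
13 1 1.200 0.993
14 1 1.200 0.995

(exact arithmetic carried between steps; '≈' marks a value shown rounded to 6 d.p. or computed from one; I and e_prev carry over from the previous line; the table rounds u and y to 3 d.p., halves away from zero)
n=0: y=0, sp=1, e=sp−y=1; I=1, D=e−e_prev=1; u=3/2·1+1/2·1+3/4·1=2.75; next y=7/10·0+1/4·2.75=0.6875
n=1: y=0.6875, sp=1, e=sp−y=0.3125; I=1.3125, D=e−e_prev=-0.6875; u=3/2·0.3125+1/2·1.3125+3/4·(-0.6875)=0.609375; next y=7/10·0.6875+1/4·0.609375≈0.633594
n=2: y≈0.633594, sp=1, e=sp−y≈0.366406; I≈1.678906, D=e−e_prev≈0.053906; u=3/2·0.366406+1/2·1.678906+3/4·0.053906≈1.429492; next y=7/10·0.633594+1/4·1.429492≈0.800889
n=3: y≈0.800889, sp=1, e=sp−y≈0.199111; I≈1.878018, D=e−e_prev≈-0.167295; u=3/2·0.199111+1/2·1.878018+3/4·(-0.167295)≈1.112205; next y=7/10·0.800889+1/4·1.112205≈0.838673
n=4: y≈0.838673, sp=1, e=sp−y≈0.161327; I≈2.039344, D=e−e_prev≈-0.037785; u=3/2·0.161327+1/2·2.039344+3/4·(-0.037785)≈1.233324; next y=7/10·0.838673+1/4·1.233324≈0.895402
n=5: y≈0.895402, sp=1, e=sp−y≈0.104598; I≈2.143942, D=e−e_prev≈-0.056729; u=3/2·0.104598+1/2·2.143942+3/4·(-0.056729)≈1.186321; next y=7/10·0.895402+1/4·1.186321≈0.923362
n=6: y≈0.923362, sp=1, e=sp−y≈0.076638; I≈2.220580, D=e−e_prev≈-0.027960; u=3/2·0.076638+1/2·2.220580+3/4·(-0.027960)≈1.204278; next y=7/10·0.923362+1/4·1.204278≈0.947423
n=7: y≈0.947423, sp=1, e=sp−y≈0.052577; I≈2.273158, D=e−e_prev≈-0.024061; u=3/2·0.052577+1/2·2.273158+3/4·(-0.024061)≈1.197399; next y=7/10·0.947423+1/4·1.197399≈0.962546
n=8: y≈0.962546, sp=1, e=sp−y≈0.037454; I≈2.310612, D=e−e_prev≈-0.015123; u=3/2·0.037454+1/2·2.310612+3/4·(-0.015123)≈1.200145; next y=7/10·0.962546+1/4·1.200145≈0.973818
n=9: y≈0.973818, sp=1, e=sp−y≈0.026182; I≈2.336794, D=e−e_prev≈-0.011273; u=3/2·0.026182+1/2·2.336794+3/4·(-0.011273)≈1.199215; next y=7/10·0.973818+1/4·1.199215≈0.981477
n=10: y≈0.981477, sp=1, e=sp−y≈0.018523; I≈2.355317, D=e−e_prev≈-0.007658; u=3/2·0.018523+1/2·2.355317+3/4·(-0.007658)≈1.199700; next y=7/10·0.981477+1/4·1.199700≈0.986959
n=11: y≈0.986959, sp=1, e=sp−y≈0.013041; I≈2.368359, D=e−e_prev≈-0.005482; u=3/2·0.013041+1/2·2.368359+3/4·(-0.005482)≈1.199630; next y=7/10·0.986959+1/4·1.199630≈0.990778
n=12: y≈0.990778, sp=1, e=sp−y≈0.009222; I≈2.377580, D=e−e_prev≈-0.003820; u=3/2·0.009222+1/2·2.377580+3/4·(-0.003820)≈1.199757; next y=7/10·0.990778+1/4·1.199757≈0.993484
n=13: y≈0.993484, sp=1, e=sp−y≈0.006516; I≈2.384096, D=e−e_prev≈-0.002706; u=3/2·0.006516+1/2·2.384096+3/4·(-0.002706)≈1.199792; next y=7/10·0.993484+1/4·1.199792≈0.995387
n=14: y≈0.995387, sp=1, e=sp−y≈0.004613; I≈2.388709, D=e−e_prev≈-0.001903; u=3/2·0.004613+1/2·2.388709+3/4·(-0.001903)≈1.199847; next y=7/10·0.995387+1/4·1.199847≈0.996733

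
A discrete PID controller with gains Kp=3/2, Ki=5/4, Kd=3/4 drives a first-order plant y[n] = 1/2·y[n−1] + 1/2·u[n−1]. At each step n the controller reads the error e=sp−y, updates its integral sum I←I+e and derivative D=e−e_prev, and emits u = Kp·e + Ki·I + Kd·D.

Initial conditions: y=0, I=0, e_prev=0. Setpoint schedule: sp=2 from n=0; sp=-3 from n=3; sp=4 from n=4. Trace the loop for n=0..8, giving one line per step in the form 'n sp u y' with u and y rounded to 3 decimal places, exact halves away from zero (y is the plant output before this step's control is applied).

0 2 7.000 0.000
1 2 -4.250 3.500
2 2 10.063 -0.375
3 -3 -25.641 4.844
4 4 50.066 -10.398
5 4 -54.431 19.834
6 4 78.414 -17.298
7 4 -90.309 30.558
8 4 123.903 -29.876

(exact arithmetic carried between steps; '≈' marks a value shown rounded to 6 d.p. or computed from one; I and e_prev carry over from the previous line; the table rounds u and y to 3 d.p., halves away from zero)
n=0: y=0, sp=2, e=sp−y=2; I=2, D=e−e_prev=2; u=3/2·2+5/4·2+3/4·2=7; next y=1/2·0+1/2·7=3.5
n=1: y=3.5, sp=2, e=sp−y=-1.5; I=0.5, D=e−e_prev=-3.5; u=3/2·(-1.5)+5/4·0.5+3/4·(-3.5)=-4.25; next y=1/2·3.5+1/2·(-4.25)=-0.375
n=2: y=-0.375, sp=2, e=sp−y=2.375; I=2.875, D=e−e_prev=3.875; u=3/2·2.375+5/4·2.875+3/4·3.875=10.0625; next y=1/2·(-0.375)+1/2·10.0625=4.84375
n=3: y=4.84375, sp=-3, e=sp−y=-7.84375; I=-4.96875, D=e−e_prev=-10.21875; u=3/2·(-7.84375)+5/4·(-4.96875)+3/4·(-10.21875)=-25.640625; next y=1/2·4.84375+1/2·(-25.640625)≈-10.398438
n=4: y≈-10.398438, sp=4, e=sp−y≈14.398438; I≈9.429688, D=e−e_prev≈22.242188; u=3/2·14.398438+5/4·9.429688+3/4·22.242188≈50.066406; next y=1/2·(-10.398438)+1/2·50.066406≈19.833984
n=5: y≈19.833984, sp=4, e=sp−y≈-15.833984; I≈-6.404297, D=e−e_prev≈-30.232422; u=3/2·(-15.833984)+5/4·(-6.404297)+3/4·(-30.232422)≈-54.430664; next y=1/2·19.833984+1/2·(-54.430664)≈-17.298340
n=6: y≈-17.298340, sp=4, e=sp−y≈21.298340; I≈14.894043, D=e−e_prev≈37.132324; u=3/2·21.298340+5/4·14.894043+3/4·37.132324≈78.414307; next y=1/2·(-17.298340)+1/2·78.414307≈30.557983
n=7: y≈30.557983, sp=4, e=sp−y≈-26.557983; I≈-11.663940, D=e−e_prev≈-47.856323; u=3/2·(-26.557983)+5/4·(-11.663940)+3/4·(-47.856323)≈-90.309143; next y=1/2·30.557983+1/2·(-90.309143)≈-29.875580
n=8: y≈-29.875580, sp=4, e=sp−y≈33.875580; I≈22.211639, D=e−e_prev≈60.433563; u=3/2·33.875580+5/4·22.211639+3/4·60.433563≈123.903091; next y=1/2·(-29.875580)+1/2·123.903091≈47.013756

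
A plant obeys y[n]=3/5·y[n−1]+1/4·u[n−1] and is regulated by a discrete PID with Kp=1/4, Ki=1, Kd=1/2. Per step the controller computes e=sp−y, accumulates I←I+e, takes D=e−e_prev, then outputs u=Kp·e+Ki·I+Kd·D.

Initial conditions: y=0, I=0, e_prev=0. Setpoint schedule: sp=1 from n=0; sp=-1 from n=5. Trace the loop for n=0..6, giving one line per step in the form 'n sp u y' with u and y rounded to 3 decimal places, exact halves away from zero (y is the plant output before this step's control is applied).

0 1 1.750 0.000
1 1 1.484 0.438
2 1 1.922 0.634
3 1 1.989 0.861
4 1 1.974 1.014
5 -1 -1.617 1.102
6 -1 -1.196 0.257

(exact arithmetic carried between steps; '≈' marks a value shown rounded to 6 d.p. or computed from one; I and e_prev carry over from the previous line; the table rounds u and y to 3 d.p., halves away from zero)
n=0: y=0, sp=1, e=sp−y=1; I=1, D=e−e_prev=1; u=1/4·1+1·1+1/2·1=1.75; next y=3/5·0+1/4·1.75=0.4375
n=1: y=0.4375, sp=1, e=sp−y=0.5625; I=1.5625, D=e−e_prev=-0.4375; u=1/4·0.5625+1·1.5625+1/2·(-0.4375)=1.484375; next y=3/5·0.4375+1/4·1.484375≈0.633594
n=2: y≈0.633594, sp=1, e=sp−y≈0.366406; I≈1.928906, D=e−e_prev≈-0.196094; u=1/4·0.366406+1·1.928906+1/2·(-0.196094)≈1.922461; next y=3/5·0.633594+1/4·1.922461≈0.860771
n=3: y≈0.860771, sp=1, e=sp−y≈0.139229; I≈2.068135, D=e−e_prev≈-0.227178; u=1/4·0.139229+1·2.068135+1/2·(-0.227178)≈1.989353; next y=3/5·0.860771+1/4·1.989353≈1.013801
n=4: y≈1.013801, sp=1, e=sp−y≈-0.013801; I≈2.054334, D=e−e_prev≈-0.153030; u=1/4·(-0.013801)+1·2.054334+1/2·(-0.153030)≈1.974368; next y=3/5·1.013801+1/4·1.974368≈1.101873
n=5: y≈1.101873, sp=-1, e=sp−y≈-2.101873; I≈-0.047539, D=e−e_prev≈-2.088072; u=1/4·(-2.101873)+1·(-0.047539)+1/2·(-2.088072)≈-1.617043; next y=3/5·1.101873+1/4·(-1.617043)≈0.256863
n=6: y≈0.256863, sp=-1, e=sp−y≈-1.256863; I≈-1.304402, D=e−e_prev≈0.845010; u=1/4·(-1.256863)+1·(-1.304402)+1/2·0.845010≈-1.196113; next y=3/5·0.256863+1/4·(-1.196113)≈-0.144910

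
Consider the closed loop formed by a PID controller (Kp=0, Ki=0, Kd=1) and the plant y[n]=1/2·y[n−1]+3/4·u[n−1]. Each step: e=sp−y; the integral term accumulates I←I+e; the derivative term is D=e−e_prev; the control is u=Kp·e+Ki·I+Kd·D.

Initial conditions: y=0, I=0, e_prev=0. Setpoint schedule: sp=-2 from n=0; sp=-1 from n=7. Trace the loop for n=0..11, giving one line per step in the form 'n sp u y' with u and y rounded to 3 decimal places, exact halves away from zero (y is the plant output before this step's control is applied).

0 -2 -2.000 0.000
1 -2 1.500 -1.500
2 -2 -1.875 0.375
3 -2 1.594 -1.219
4 -2 -1.805 0.586
5 -2 1.646 -1.061
6 -2 -1.765 0.705
7 -1 2.676 -0.972
8 -1 -2.493 1.521
9 -1 2.630 -1.109
10 -1 -2.527 1.418
11 -1 2.605 -1.186

(exact arithmetic carried between steps; '≈' marks a value shown rounded to 6 d.p. or computed from one; I and e_prev carry over from the previous line; the table rounds u and y to 3 d.p., halves away from zero)
n=0: y=0, sp=-2, e=sp−y=-2; I=-2, D=e−e_prev=-2; u=0·(-2)+0·(-2)+1·(-2)=-2; next y=1/2·0+3/4·(-2)=-1.5
n=1: y=-1.5, sp=-2, e=sp−y=-0.5; I=-2.5, D=e−e_prev=1.5; u=0·(-0.5)+0·(-2.5)+1·1.5=1.5; next y=1/2·(-1.5)+3/4·1.5=0.375
n=2: y=0.375, sp=-2, e=sp−y=-2.375; I=-4.875, D=e−e_prev=-1.875; u=0·(-2.375)+0·(-4.875)+1·(-1.875)=-1.875; next y=1/2·0.375+3/4·(-1.875)=-1.21875
n=3: y=-1.21875, sp=-2, e=sp−y=-0.78125; I=-5.65625, D=e−e_prev=1.59375; u=0·(-0.78125)+0·(-5.65625)+1·1.59375=1.59375; next y=1/2·(-1.21875)+3/4·1.59375≈0.585938
n=4: y≈0.585938, sp=-2, e=sp−y≈-2.585938; I≈-8.242188, D=e−e_prev≈-1.804688; u=0·(-2.585938)+0·(-8.242188)+1·(-1.804688)≈-1.804688; next y=1/2·0.585938+3/4·(-1.804688)≈-1.060547
n=5: y≈-1.060547, sp=-2, e=sp−y≈-0.939453; I≈-9.181641, D=e−e_prev≈1.646484; u=0·(-0.939453)+0·(-9.181641)+1·1.646484≈1.646484; next y=1/2·(-1.060547)+3/4·1.646484≈0.704590
n=6: y≈0.704590, sp=-2, e=sp−y≈-2.704590; I≈-11.886230, D=e−e_prev≈-1.765137; u=0·(-2.704590)+0·(-11.886230)+1·(-1.765137)≈-1.765137; next y=1/2·0.704590+3/4·(-1.765137)≈-0.971558
n=7: y≈-0.971558, sp=-1, e=sp−y≈-0.028442; I≈-11.914673, D=e−e_prev≈2.676147; u=0·(-0.028442)+0·(-11.914673)+1·2.676147≈2.676147; next y=1/2·(-0.971558)+3/4·2.676147≈1.521332
n=8: y≈1.521332, sp=-1, e=sp−y≈-2.521332; I≈-14.436005, D=e−e_prev≈-2.492889; u=0·(-2.521332)+0·(-14.436005)+1·(-2.492889)≈-2.492889; next y=1/2·1.521332+3/4·(-2.492889)≈-1.109001
n=9: y≈-1.109001, sp=-1, e=sp−y≈0.109001; I≈-14.327003, D=e−e_prev≈2.630333; u=0·0.109001+0·(-14.327003)+1·2.630333≈2.630333; next y=1/2·(-1.109001)+3/4·2.630333≈1.418249
n=10: y≈1.418249, sp=-1, e=sp−y≈-2.418249; I≈-16.745253, D=e−e_prev≈-2.527250; u=0·(-2.418249)+0·(-16.745253)+1·(-2.527250)≈-2.527250; next y=1/2·1.418249+3/4·(-2.527250)≈-1.186313
n=11: y≈-1.186313, sp=-1, e=sp−y≈0.186313; I≈-16.558939, D=e−e_prev≈2.604562; u=0·0.186313+0·(-16.558939)+1·2.604562≈2.604562; next y=1/2·(-1.186313)+3/4·2.604562≈1.360265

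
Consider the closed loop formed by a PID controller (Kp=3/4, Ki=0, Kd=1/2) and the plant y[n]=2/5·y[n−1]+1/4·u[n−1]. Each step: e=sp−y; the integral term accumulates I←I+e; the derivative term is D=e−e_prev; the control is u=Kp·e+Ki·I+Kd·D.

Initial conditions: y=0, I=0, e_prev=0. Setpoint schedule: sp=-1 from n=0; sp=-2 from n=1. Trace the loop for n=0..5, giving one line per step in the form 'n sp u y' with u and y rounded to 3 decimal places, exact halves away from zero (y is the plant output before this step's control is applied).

0 -1 -1.250 0.000
1 -2 -1.609 -0.313
2 -2 -0.997 -0.527
3 -2 -1.188 -0.460
4 -2 -1.129 -0.481
5 -2 -1.147 -0.475

(exact arithmetic carried between steps; '≈' marks a value shown rounded to 6 d.p. or computed from one; I and e_prev carry over from the previous line; the table rounds u and y to 3 d.p., halves away from zero)
n=0: y=0, sp=-1, e=sp−y=-1; I=-1, D=e−e_prev=-1; u=3/4·(-1)+0·(-1)+1/2·(-1)=-1.25; next y=2/5·0+1/4·(-1.25)=-0.3125
n=1: y=-0.3125, sp=-2, e=sp−y=-1.6875; I=-2.6875, D=e−e_prev=-0.6875; u=3/4·(-1.6875)+0·(-2.6875)+1/2·(-0.6875)=-1.609375; next y=2/5·(-0.3125)+1/4·(-1.609375)≈-0.527344
n=2: y≈-0.527344, sp=-2, e=sp−y≈-1.472656; I≈-4.160156, D=e−e_prev≈0.214844; u=3/4·(-1.472656)+0·(-4.160156)+1/2·0.214844≈-0.997070; next y=2/5·(-0.527344)+1/4·(-0.997070)≈-0.460205
n=3: y≈-0.460205, sp=-2, e=sp−y≈-1.539795; I≈-5.699951, D=e−e_prev≈-0.067139; u=3/4·(-1.539795)+0·(-5.699951)+1/2·(-0.067139)≈-1.188416; next y=2/5·(-0.460205)+1/4·(-1.188416)≈-0.481186
n=4: y≈-0.481186, sp=-2, e=sp−y≈-1.518814; I≈-7.218765, D=e−e_prev≈0.020981; u=3/4·(-1.518814)+0·(-7.218765)+1/2·0.020981≈-1.128620; next y=2/5·(-0.481186)+1/4·(-1.128620)≈-0.474629
n=5: y≈-0.474629, sp=-2, e=sp−y≈-1.525371; I≈-8.744136, D=e−e_prev≈-0.006557; u=3/4·(-1.525371)+0·(-8.744136)+1/2·(-0.006557)≈-1.147306; next y=2/5·(-0.474629)+1/4·(-1.147306)≈-0.476678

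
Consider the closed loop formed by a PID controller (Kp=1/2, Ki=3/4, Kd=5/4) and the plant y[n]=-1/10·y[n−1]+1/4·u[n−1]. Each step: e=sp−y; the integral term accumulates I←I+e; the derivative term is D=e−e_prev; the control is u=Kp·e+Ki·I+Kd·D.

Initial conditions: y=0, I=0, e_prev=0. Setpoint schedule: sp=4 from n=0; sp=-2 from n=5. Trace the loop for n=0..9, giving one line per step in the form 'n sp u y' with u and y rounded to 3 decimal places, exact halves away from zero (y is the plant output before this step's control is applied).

0 4 10.000 0.000
1 4 1.750 2.500
2 4 11.781 0.188
3 4 4.902 2.927
4 4 14.115 0.933
5 -2 -7.333 3.436
6 -2 13.249 -2.177
7 -2 -7.900 3.530
8 -2 9.731 -2.328
9 -2 -9.830 2.666

(exact arithmetic carried between steps; '≈' marks a value shown rounded to 6 d.p. or computed from one; I and e_prev carry over from the previous line; the table rounds u and y to 3 d.p., halves away from zero)
n=0: y=0, sp=4, e=sp−y=4; I=4, D=e−e_prev=4; u=1/2·4+3/4·4+5/4·4=10; next y=-1/10·0+1/4·10=2.5
n=1: y=2.5, sp=4, e=sp−y=1.5; I=5.5, D=e−e_prev=-2.5; u=1/2·1.5+3/4·5.5+5/4·(-2.5)=1.75; next y=-1/10·2.5+1/4·1.75=0.1875
n=2: y=0.1875, sp=4, e=sp−y=3.8125; I=9.3125, D=e−e_prev=2.3125; u=1/2·3.8125+3/4·9.3125+5/4·2.3125=11.78125; next y=-1/10·0.1875+1/4·11.78125≈2.926563
n=3: y≈2.926563, sp=4, e=sp−y≈1.073438; I≈10.385938, D=e−e_prev≈-2.739063; u=1/2·1.073438+3/4·10.385938+5/4·(-2.739063)≈4.902344; next y=-1/10·2.926563+1/4·4.902344≈0.932930
n=4: y≈0.932930, sp=4, e=sp−y≈3.067070; I≈13.453008, D=e−e_prev≈1.993633; u=1/2·3.067070+3/4·13.453008+5/4·1.993633≈14.115332; next y=-1/10·0.932930+1/4·14.115332≈3.435540
n=5: y≈3.435540, sp=-2, e=sp−y≈-5.435540; I≈8.017468, D=e−e_prev≈-8.502610; u=1/2·(-5.435540)+3/4·8.017468+5/4·(-8.502610)≈-7.332932; next y=-1/10·3.435540+1/4·(-7.332932)≈-2.176787
n=6: y≈-2.176787, sp=-2, e=sp−y≈0.176787; I≈8.194255, D=e−e_prev≈5.612327; u=1/2·0.176787+3/4·8.194255+5/4·5.612327≈13.249493; next y=-1/10·(-2.176787)+1/4·13.249493≈3.530052
n=7: y≈3.530052, sp=-2, e=sp−y≈-5.530052; I≈2.664203, D=e−e_prev≈-5.706839; u=1/2·(-5.530052)+3/4·2.664203+5/4·(-5.706839)≈-7.900423; next y=-1/10·3.530052+1/4·(-7.900423)≈-2.328111
n=8: y≈-2.328111, sp=-2, e=sp−y≈0.328111; I≈2.992314, D=e−e_prev≈5.858163; u=1/2·0.328111+3/4·2.992314+5/4·5.858163≈9.730994; next y=-1/10·(-2.328111)+1/4·9.730994≈2.665560
n=9: y≈2.665560, sp=-2, e=sp−y≈-4.665560; I≈-1.673246, D=e−e_prev≈-4.993671; u=1/2·(-4.665560)+3/4·(-1.673246)+5/4·(-4.993671)≈-9.829803; next y=-1/10·2.665560+1/4·(-9.829803)≈-2.724007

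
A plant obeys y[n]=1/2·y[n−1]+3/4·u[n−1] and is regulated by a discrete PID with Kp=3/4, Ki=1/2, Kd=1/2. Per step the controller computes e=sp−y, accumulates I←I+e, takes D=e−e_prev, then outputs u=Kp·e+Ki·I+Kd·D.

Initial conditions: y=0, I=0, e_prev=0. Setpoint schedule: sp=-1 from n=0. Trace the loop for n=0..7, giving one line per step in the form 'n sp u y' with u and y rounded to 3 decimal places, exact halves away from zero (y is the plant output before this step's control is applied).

0 -1 -1.750 0.000
1 -1 0.547 -1.313
2 -1 -1.819 -0.246
3 -1 0.509 -1.488
4 -1 -1.838 -0.362
5 -1 0.502 -1.559
6 -1 -1.840 -0.403
7 -1 0.502 -1.582

(exact arithmetic carried between steps; '≈' marks a value shown rounded to 6 d.p. or computed from one; I and e_prev carry over from the previous line; the table rounds u and y to 3 d.p., halves away from zero)
n=0: y=0, sp=-1, e=sp−y=-1; I=-1, D=e−e_prev=-1; u=3/4·(-1)+1/2·(-1)+1/2·(-1)=-1.75; next y=1/2·0+3/4·(-1.75)=-1.3125
n=1: y=-1.3125, sp=-1, e=sp−y=0.3125; I=-0.6875, D=e−e_prev=1.3125; u=3/4·0.3125+1/2·(-0.6875)+1/2·1.3125=0.546875; next y=1/2·(-1.3125)+3/4·0.546875≈-0.246094
n=2: y≈-0.246094, sp=-1, e=sp−y≈-0.753906; I≈-1.441406, D=e−e_prev≈-1.066406; u=3/4·(-0.753906)+1/2·(-1.441406)+1/2·(-1.066406)≈-1.819336; next y=1/2·(-0.246094)+3/4·(-1.819336)≈-1.487549
n=3: y≈-1.487549, sp=-1, e=sp−y≈0.487549; I≈-0.953857, D=e−e_prev≈1.241455; u=3/4·0.487549+1/2·(-0.953857)+1/2·1.241455≈0.509460; next y=1/2·(-1.487549)+3/4·0.509460≈-0.361679
n=4: y≈-0.361679, sp=-1, e=sp−y≈-0.638321; I≈-1.592178, D=e−e_prev≈-1.125870; u=3/4·(-0.638321)+1/2·(-1.592178)+1/2·(-1.125870)≈-1.837765; next y=1/2·(-0.361679)+3/4·(-1.837765)≈-1.559163
n=5: y≈-1.559163, sp=-1, e=sp−y≈0.559163; I≈-1.033015, D=e−e_prev≈1.197484; u=3/4·0.559163+1/2·(-1.033015)+1/2·1.197484≈0.501607; next y=1/2·(-1.559163)+3/4·0.501607≈-0.403377
n=6: y≈-0.403377, sp=-1, e=sp−y≈-0.596623; I≈-1.629639, D=e−e_prev≈-1.155787; u=3/4·(-0.596623)+1/2·(-1.629639)+1/2·(-1.155787)≈-1.840180; next y=1/2·(-0.403377)+3/4·(-1.840180)≈-1.581823
n=7: y≈-1.581823, sp=-1, e=sp−y≈0.581823; I≈-1.047815, D=e−e_prev≈1.178447; u=3/4·0.581823+1/2·(-1.047815)+1/2·1.178447≈0.501683; next y=1/2·(-1.581823)+3/4·0.501683≈-0.414649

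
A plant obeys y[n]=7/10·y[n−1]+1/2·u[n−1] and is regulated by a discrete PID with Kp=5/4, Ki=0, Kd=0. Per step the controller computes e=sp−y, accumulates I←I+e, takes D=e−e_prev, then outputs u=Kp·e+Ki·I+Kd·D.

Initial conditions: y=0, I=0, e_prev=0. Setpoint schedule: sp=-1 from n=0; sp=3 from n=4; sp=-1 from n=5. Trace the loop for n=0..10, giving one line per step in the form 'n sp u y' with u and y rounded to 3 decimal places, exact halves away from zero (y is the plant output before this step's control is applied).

(exact arithmetic carried between steps; '≈' marks a value shown rounded to 6 d.p. or computed from one; I and e_prev carry over from the previous line; the table rounds u and y to 3 d.p., halves away from zero)
n=0: y=0, sp=-1, e=sp−y=-1; I=-1, D=e−e_prev=-1; u=5/4·(-1)+0·(-1)+0·(-1)=-1.25; next y=7/10·0+1/2·(-1.25)=-0.625
n=1: y=-0.625, sp=-1, e=sp−y=-0.375; I=-1.375, D=e−e_prev=0.625; u=5/4·(-0.375)+0·(-1.375)+0·0.625=-0.46875; next y=7/10·(-0.625)+1/2·(-0.46875)=-0.671875
n=2: y=-0.671875, sp=-1, e=sp−y=-0.328125; I=-1.703125, D=e−e_prev=0.046875; u=5/4·(-0.328125)+0·(-1.703125)+0·0.046875≈-0.410156; next y=7/10·(-0.671875)+1/2·(-0.410156)≈-0.675391
n=3: y≈-0.675391, sp=-1, e=sp−y≈-0.324609; I≈-2.027734, D=e−e_prev≈0.003516; u=5/4·(-0.324609)+0·(-2.027734)+0·0.003516≈-0.405762; next y=7/10·(-0.675391)+1/2·(-0.405762)≈-0.675654
n=4: y≈-0.675654, sp=3, e=sp−y≈3.675654; I≈1.647920, D=e−e_prev≈4.000264; u=5/4·3.675654+0·1.647920+0·4.000264≈4.594568; next y=7/10·(-0.675654)+1/2·4.594568≈1.824326
n=5: y≈1.824326, sp=-1, e=sp−y≈-2.824326; I≈-1.176406, D=e−e_prev≈-6.499980; u=5/4·(-2.824326)+0·(-1.176406)+0·(-6.499980)≈-3.530407; next y=7/10·1.824326+1/2·(-3.530407)≈-0.488176
n=6: y≈-0.488176, sp=-1, e=sp−y≈-0.511824; I≈-1.688230, D=e−e_prev≈2.312501; u=5/4·(-0.511824)+0·(-1.688230)+0·2.312501≈-0.639781; next y=7/10·(-0.488176)+1/2·(-0.639781)≈-0.661613
n=7: y≈-0.661613, sp=-1, e=sp−y≈-0.338387; I≈-2.026617, D=e−e_prev≈0.173438; u=5/4·(-0.338387)+0·(-2.026617)+0·0.173438≈-0.422984; next y=7/10·(-0.661613)+1/2·(-0.422984)≈-0.674621
n=8: y≈-0.674621, sp=-1, e=sp−y≈-0.325379; I≈-2.351996, D=e−e_prev≈0.013008; u=5/4·(-0.325379)+0·(-2.351996)+0·0.013008≈-0.406724; next y=7/10·(-0.674621)+1/2·(-0.406724)≈-0.675597
n=9: y≈-0.675597, sp=-1, e=sp−y≈-0.324403; I≈-2.676400, D=e−e_prev≈0.000976; u=5/4·(-0.324403)+0·(-2.676400)+0·0.000976≈-0.405504; next y=7/10·(-0.675597)+1/2·(-0.405504)≈-0.675670
n=10: y≈-0.675670, sp=-1, e=sp−y≈-0.324330; I≈-3.000730, D=e−e_prev≈0.000073; u=5/4·(-0.324330)+0·(-3.000730)+0·0.000073≈-0.405413; next y=7/10·(-0.675670)+1/2·(-0.405413)≈-0.675675

0 -1 -1.250 0.000
1 -1 -0.469 -0.625
2 -1 -0.410 -0.672
3 -1 -0.406 -0.675
4 3 4.595 -0.676
5 -1 -3.530 1.824
6 -1 -0.640 -0.488
7 -1 -0.423 -0.662
8 -1 -0.407 -0.675
9 -1 -0.406 -0.676
10 -1 -0.405 -0.676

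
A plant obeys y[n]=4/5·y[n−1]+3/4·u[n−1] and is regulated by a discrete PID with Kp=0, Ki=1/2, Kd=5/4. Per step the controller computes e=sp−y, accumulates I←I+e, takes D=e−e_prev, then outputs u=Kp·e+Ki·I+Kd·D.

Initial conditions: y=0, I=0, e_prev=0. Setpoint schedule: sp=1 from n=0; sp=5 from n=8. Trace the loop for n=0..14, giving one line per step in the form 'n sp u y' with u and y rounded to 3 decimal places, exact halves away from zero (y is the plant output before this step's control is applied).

(exact arithmetic carried between steps; '≈' marks a value shown rounded to 6 d.p. or computed from one; I and e_prev carry over from the previous line; the table rounds u and y to 3 d.p., halves away from zero)
n=0: y=0, sp=1, e=sp−y=1; I=1, D=e−e_prev=1; u=0·1+1/2·1+5/4·1=1.75; next y=4/5·0+3/4·1.75=1.3125
n=1: y=1.3125, sp=1, e=sp−y=-0.3125; I=0.6875, D=e−e_prev=-1.3125; u=0·(-0.3125)+1/2·0.6875+5/4·(-1.3125)=-1.296875; next y=4/5·1.3125+3/4·(-1.296875)≈0.077344
n=2: y≈0.077344, sp=1, e=sp−y≈0.922656; I≈1.610156, D=e−e_prev≈1.235156; u=0·0.922656+1/2·1.610156+5/4·1.235156≈2.349023; next y=4/5·0.077344+3/4·2.349023≈1.823643
n=3: y≈1.823643, sp=1, e=sp−y≈-0.823643; I≈0.786514, D=e−e_prev≈-1.746299; u=0·(-0.823643)+1/2·0.786514+5/4·(-1.746299)≈-1.789617; next y=4/5·1.823643+3/4·(-1.789617)≈0.116702
n=4: y≈0.116702, sp=1, e=sp−y≈0.883298; I≈1.669812, D=e−e_prev≈1.706941; u=0·0.883298+1/2·1.669812+5/4·1.706941≈2.968582; next y=4/5·0.116702+3/4·2.968582≈2.319798
n=5: y≈2.319798, sp=1, e=sp−y≈-1.319798; I≈0.350014, D=e−e_prev≈-2.203096; u=0·(-1.319798)+1/2·0.350014+5/4·(-2.203096)≈-2.578864; next y=4/5·2.319798+3/4·(-2.578864)≈-0.078309
n=6: y≈-0.078309, sp=1, e=sp−y≈1.078309; I≈1.428323, D=e−e_prev≈2.398107; u=0·1.078309+1/2·1.428323+5/4·2.398107≈3.711796; next y=4/5·(-0.078309)+3/4·3.711796≈2.721199
n=7: y≈2.721199, sp=1, e=sp−y≈-1.721199; I≈-0.292876, D=e−e_prev≈-2.799509; u=0·(-1.721199)+1/2·(-0.292876)+5/4·(-2.799509)≈-3.645824; next y=4/5·2.721199+3/4·(-3.645824)≈-0.557408
n=8: y≈-0.557408, sp=5, e=sp−y≈5.557408; I≈5.264532, D=e−e_prev≈7.278608; u=0·5.557408+1/2·5.264532+5/4·7.278608≈11.730526; next y=4/5·(-0.557408)+3/4·11.730526≈8.351968
n=9: y≈8.351968, sp=5, e=sp−y≈-3.351968; I≈1.912565, D=e−e_prev≈-8.909376; u=0·(-3.351968)+1/2·1.912565+5/4·(-8.909376)≈-10.180438; next y=4/5·8.351968+3/4·(-10.180438)≈-0.953754
n=10: y≈-0.953754, sp=5, e=sp−y≈5.953754; I≈7.866319, D=e−e_prev≈9.305722; u=0·5.953754+1/2·7.866319+5/4·9.305722≈15.565312; next y=4/5·(-0.953754)+3/4·15.565312≈10.910980
n=11: y≈10.910980, sp=5, e=sp−y≈-5.910980; I≈1.955338, D=e−e_prev≈-11.864735; u=0·(-5.910980)+1/2·1.955338+5/4·(-11.864735)≈-13.853249; next y=4/5·10.910980+3/4·(-13.853249)≈-1.661152
n=12: y≈-1.661152, sp=5, e=sp−y≈6.661152; I≈8.616491, D=e−e_prev≈12.572133; u=0·6.661152+1/2·8.616491+5/4·12.572133≈20.023412; next y=4/5·(-1.661152)+3/4·20.023412≈13.688637
n=13: y≈13.688637, sp=5, e=sp−y≈-8.688637; I≈-0.072146, D=e−e_prev≈-15.349789; u=0·(-8.688637)+1/2·(-0.072146)+5/4·(-15.349789)≈-19.223309; next y=4/5·13.688637+3/4·(-19.223309)≈-3.466573
n=14: y≈-3.466573, sp=5, e=sp−y≈8.466573; I≈8.394427, D=e−e_prev≈17.155209; u=0·8.466573+1/2·8.394427+5/4·17.155209≈25.641225; next y=4/5·(-3.466573)+3/4·25.641225≈16.457661

0 1 1.750 0.000
1 1 -1.297 1.313
2 1 2.349 0.077
3 1 -1.790 1.824
4 1 2.969 0.117
5 1 -2.579 2.320
6 1 3.712 -0.078
7 1 -3.646 2.721
8 5 11.731 -0.557
9 5 -10.180 8.352
10 5 15.565 -0.954
11 5 -13.853 10.911
12 5 20.023 -1.661
13 5 -19.223 13.689
14 5 25.641 -3.467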